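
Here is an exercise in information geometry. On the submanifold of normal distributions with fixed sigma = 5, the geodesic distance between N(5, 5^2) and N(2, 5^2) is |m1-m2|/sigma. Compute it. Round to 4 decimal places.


On the fixed-variance normal subfamily, geodesic distance = |m1-m2|/sigma.
|5 - 2| = 3.
sigma = 5.
d = 3/5 = 0.6000

0.6000


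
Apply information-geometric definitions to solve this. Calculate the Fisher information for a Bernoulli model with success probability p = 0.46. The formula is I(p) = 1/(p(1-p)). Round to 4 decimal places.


For Bernoulli(p), Fisher information is I(p) = 1/(p*(1-p)).
p = 0.46, 1-p = 0.54.
p*(1-p) = 0.2484.
I(p) = 1/0.2484 = 4.0258

4.0258


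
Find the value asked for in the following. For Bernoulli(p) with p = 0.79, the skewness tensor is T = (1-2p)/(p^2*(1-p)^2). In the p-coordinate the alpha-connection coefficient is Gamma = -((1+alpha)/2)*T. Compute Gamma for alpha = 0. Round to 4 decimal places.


Skewness (Amari-Chentsov) tensor: T = (1-2p)/(p^2*(1-p)^2).
p = 0.79, 1-2p = -0.58, p^2 = 0.6241, (1-p)^2 = 0.0441.
T = -0.58/(0.6241 * 0.0441) = -21.07343.
In the p-coordinate, Gamma^(alpha) = Gamma^(0) - (alpha/2)*T with Gamma^(0) = (1/2)*g'(p) = -T/2,
so Gamma^(alpha) = -((1+alpha)/2)*T.
alpha = 0, -(1+alpha)/2 = -0.5.
Gamma = -0.5 * -21.07343 = 10.5367

10.5367


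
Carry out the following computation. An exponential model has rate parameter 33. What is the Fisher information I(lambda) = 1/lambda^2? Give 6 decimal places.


Fisher information for exponential: I(lambda) = 1/lambda^2.
lambda = 33, lambda^2 = 1089.
I = 1/1089 = 0.000918

0.000918


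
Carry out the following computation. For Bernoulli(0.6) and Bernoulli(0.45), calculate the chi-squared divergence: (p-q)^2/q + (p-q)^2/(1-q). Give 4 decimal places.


Chi-squared divergence between Bernoulli distributions:
chi^2 = (p-q)^2/q + (p-q)^2/(1-q).
p = 0.6, q = 0.45, p-q = 0.15.
(p-q)^2 = 0.0225.
term1 = 0.0225/0.45 = 0.05.
term2 = 0.0225/0.55 = 0.040909.
chi^2 = 0.05 + 0.040909 = 0.0909

0.0909


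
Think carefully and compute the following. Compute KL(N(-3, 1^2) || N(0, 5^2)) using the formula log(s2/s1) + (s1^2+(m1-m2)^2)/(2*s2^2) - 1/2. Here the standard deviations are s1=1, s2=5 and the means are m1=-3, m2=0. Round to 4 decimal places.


KL divergence between normal distributions:
KL = log(s2/s1) + (s1^2 + (m1-m2)^2)/(2*s2^2) - 1/2.
log(5/1) = 1.609438.
(1^2 + (-3-0)^2)/(2*5^2) = (1 + 9)/50 = 0.2.
KL = 1.609438 + 0.2 - 0.5 = 1.3094

1.3094


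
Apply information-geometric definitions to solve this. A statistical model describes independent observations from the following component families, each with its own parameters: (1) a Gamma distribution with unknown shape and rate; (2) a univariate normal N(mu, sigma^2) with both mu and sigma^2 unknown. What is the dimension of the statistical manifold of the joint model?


The dimension of a statistical manifold equals the number of free
(independent) real parameters of the model. For a product of independent
blocks the parameter counts add.
- Gamma (shape, rate): 2.
- normal (mu, sigma^2): 2.
Total = 2 + 2 = 4.
Dimension = 4

4


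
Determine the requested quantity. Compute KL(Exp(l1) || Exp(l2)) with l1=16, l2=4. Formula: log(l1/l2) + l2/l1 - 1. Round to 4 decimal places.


KL divergence for exponential family:
KL = log(l1/l2) + l2/l1 - 1.
log(16/4) = 1.386294.
4/16 = 0.25.
KL = 1.386294 + 0.25 - 1 = 0.6363

0.6363


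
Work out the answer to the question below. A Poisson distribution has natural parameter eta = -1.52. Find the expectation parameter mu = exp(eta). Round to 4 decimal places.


Expectation parameter for Poisson exponential family:
mu = exp(eta).
eta = -1.52.
mu = exp(-1.52) = 0.2187

0.2187


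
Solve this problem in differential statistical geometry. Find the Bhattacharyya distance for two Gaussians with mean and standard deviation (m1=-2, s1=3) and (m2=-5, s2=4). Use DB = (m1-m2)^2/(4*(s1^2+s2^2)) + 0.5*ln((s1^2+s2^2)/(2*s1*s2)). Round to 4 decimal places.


Bhattacharyya distance between two Gaussians:
DB = (m1-m2)^2/(4*(s1^2+s2^2)) + (1/2)*ln((s1^2+s2^2)/(2*s1*s2)).
(m1-m2)^2 = (3)^2 = 9.
s1^2+s2^2 = 9 + 16 = 25.
term1 = 9/100 = 0.09.
term2 = 0.5*ln(25/24.0) = 0.020411.
DB = 0.09 + 0.020411 = 0.1104

0.1104


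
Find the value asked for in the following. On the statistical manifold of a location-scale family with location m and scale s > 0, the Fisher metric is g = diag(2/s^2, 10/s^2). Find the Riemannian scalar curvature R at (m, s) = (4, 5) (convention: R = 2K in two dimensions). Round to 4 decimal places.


The metric has the form g = (A dm^2 + B ds^2)/s^2 with A = 2, B = 10.
Substitute u = sqrt(A/B)*m: g = B*(du^2 + ds^2)/s^2, i.e. B times the
Poincare upper half-plane metric, which has constant Gaussian curvature -1.
Scaling a 2D metric by a constant c divides the Gaussian curvature by c,
so K = -1/B = -1/(10) = -0.1000 everywhere (the point (m, s) = (4, 5) is irrelevant:
the curvature is constant).
Scalar curvature in dimension 2: R = 2K = -2/(10) = -0.2000.

-0.2000


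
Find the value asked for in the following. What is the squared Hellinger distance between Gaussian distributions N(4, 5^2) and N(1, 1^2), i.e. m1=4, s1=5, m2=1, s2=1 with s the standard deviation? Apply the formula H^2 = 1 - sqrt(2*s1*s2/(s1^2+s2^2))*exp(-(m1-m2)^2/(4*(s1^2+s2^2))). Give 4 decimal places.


Squared Hellinger distance for Gaussians:
H^2 = 1 - sqrt(2*s1*s2/(s1^2+s2^2)) * exp(-(m1-m2)^2/(4*(s1^2+s2^2))).
s1^2 = 25, s2^2 = 1, s1^2+s2^2 = 26.
sqrt(2*5*1/(26)) = 0.620174.
(m1-m2)^2 = (3)^2 = 9.
exp(-9/(4*26)) = exp(-0.086538) = 0.9171.
H^2 = 1 - 0.620174*0.9171 = 0.4312

0.4312


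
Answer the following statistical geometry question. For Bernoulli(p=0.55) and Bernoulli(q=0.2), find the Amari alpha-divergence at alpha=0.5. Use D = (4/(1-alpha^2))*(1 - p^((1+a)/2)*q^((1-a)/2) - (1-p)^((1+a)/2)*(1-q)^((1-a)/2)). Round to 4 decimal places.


Amari alpha-divergence:
D = (4/(1-alpha^2))*(1 - p^((1+a)/2)*q^((1-a)/2) - (1-p)^((1+a)/2)*(1-q)^((1-a)/2)).
alpha = 0.5, p = 0.55, q = 0.2.
e1 = (1+alpha)/2 = 0.75, e2 = (1-alpha)/2 = 0.25.
t1 = p^e1 * q^e2 = 0.55^0.75 * 0.2^0.25 = 0.4271.
t2 = (1-p)^e1 * (1-q)^e2 = 0.45^0.75 * 0.8^0.25 = 0.519615.
4/(1-alpha^2) = 5.333333.
D = 5.333333*(1 - 0.4271 - 0.519615) = 0.2842

0.2842


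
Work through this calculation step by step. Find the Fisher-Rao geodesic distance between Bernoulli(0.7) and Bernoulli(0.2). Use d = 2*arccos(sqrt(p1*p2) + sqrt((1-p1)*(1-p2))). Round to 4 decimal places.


Geodesic distance on Bernoulli manifold:
d(p1,p2) = 2*arccos(sqrt(p1*p2) + sqrt((1-p1)*(1-p2))).
sqrt(p1*p2) = sqrt(0.7*0.2) = 0.374166.
sqrt((1-p1)*(1-p2)) = sqrt(0.3*0.8) = 0.489898.
arg = 0.374166 + 0.489898 = 0.864064.
d = 2*arccos(0.864064) = 1.0550

1.0550


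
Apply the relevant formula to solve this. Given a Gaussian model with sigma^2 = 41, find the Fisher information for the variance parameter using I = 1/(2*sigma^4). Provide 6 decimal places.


Fisher information for variance: I(sigma^2) = 1/(2*sigma^4).
sigma^2 = 41, so sigma^4 = 1681.
I = 1/(2*1681) = 1/3362 = 0.000297

0.000297


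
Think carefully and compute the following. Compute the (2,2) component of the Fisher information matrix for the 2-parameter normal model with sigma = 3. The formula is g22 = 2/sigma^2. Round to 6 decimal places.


For the 2-parameter normal family, the Fisher metric has:
  g11 = 1/sigma^2, g22 = 2/sigma^2.
sigma = 3, sigma^2 = 9.
g22 = 0.222222

0.222222


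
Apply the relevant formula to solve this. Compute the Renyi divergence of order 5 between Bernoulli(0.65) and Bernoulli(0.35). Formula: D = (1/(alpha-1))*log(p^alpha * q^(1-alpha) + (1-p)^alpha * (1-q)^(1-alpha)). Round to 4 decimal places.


Renyi divergence of order alpha between Bernoulli distributions:
D = (1/(alpha-1))*log(p^alpha * q^(1-alpha) + (1-p)^alpha * (1-q)^(1-alpha)).
alpha = 5, p = 0.65, q = 0.35.
p^alpha * q^(1-alpha) = 0.65^5 * 0.35^-4 = 7.732049.
(1-p)^alpha * (1-q)^(1-alpha) = 0.35^5 * 0.65^-4 = 0.029423.
sum = 7.732049 + 0.029423 = 7.761472.
D = (1/4)*log(7.761472) = 0.5123

0.5123


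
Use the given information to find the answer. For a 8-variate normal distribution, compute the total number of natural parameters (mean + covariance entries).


Exponential family dimension calculation:
For 8-dim MVN: mean has 8 params, covariance has 8*9/2 = 36 unique entries.
Total dim = 8 + 36 = 44.

44


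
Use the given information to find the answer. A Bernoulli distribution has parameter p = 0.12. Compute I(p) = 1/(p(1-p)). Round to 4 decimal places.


For Bernoulli(p), Fisher information is I(p) = 1/(p*(1-p)).
p = 0.12, 1-p = 0.88.
p*(1-p) = 0.1056.
I(p) = 1/0.1056 = 9.4697

9.4697


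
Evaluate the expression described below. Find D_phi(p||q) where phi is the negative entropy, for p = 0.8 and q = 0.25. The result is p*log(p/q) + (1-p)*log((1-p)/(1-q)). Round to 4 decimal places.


Bregman divergence with negative entropy generator:
D = p*log(p/q) + (1-p)*log((1-p)/(1-q)).
p = 0.8, q = 0.25.
p*log(p/q) = 0.8*log(0.8/0.25) = 0.930521.
(1-p)*log((1-p)/(1-q)) = 0.2*log(0.2/0.75) = -0.264351.
D = 0.930521 + -0.264351 = 0.6662

0.6662


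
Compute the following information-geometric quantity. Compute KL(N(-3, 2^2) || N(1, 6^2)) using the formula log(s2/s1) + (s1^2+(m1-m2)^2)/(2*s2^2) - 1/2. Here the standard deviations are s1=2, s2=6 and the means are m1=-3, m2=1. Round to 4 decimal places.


KL divergence between normal distributions:
KL = log(s2/s1) + (s1^2 + (m1-m2)^2)/(2*s2^2) - 1/2.
log(6/2) = 1.098612.
(2^2 + (-3-1)^2)/(2*6^2) = (4 + 16)/72 = 0.277778.
KL = 1.098612 + 0.277778 - 0.5 = 0.8764

0.8764


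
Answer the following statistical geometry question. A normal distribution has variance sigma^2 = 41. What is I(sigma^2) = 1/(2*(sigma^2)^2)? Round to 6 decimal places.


Fisher information for variance: I(sigma^2) = 1/(2*sigma^4).
sigma^2 = 41, so sigma^4 = 1681.
I = 1/(2*1681) = 1/3362 = 0.000297

0.000297


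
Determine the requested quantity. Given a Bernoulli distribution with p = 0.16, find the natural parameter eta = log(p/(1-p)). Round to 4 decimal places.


Natural parameter for Bernoulli: eta = log(p/(1-p)).
p = 0.16, 1-p = 0.84.
p/(1-p) = 0.190476.
eta = log(0.190476) = -1.6582

-1.6582


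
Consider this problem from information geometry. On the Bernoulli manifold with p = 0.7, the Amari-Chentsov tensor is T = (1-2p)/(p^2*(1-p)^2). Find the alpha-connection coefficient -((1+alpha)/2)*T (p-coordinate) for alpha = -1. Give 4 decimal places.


Skewness (Amari-Chentsov) tensor: T = (1-2p)/(p^2*(1-p)^2).
p = 0.7, 1-2p = -0.4, p^2 = 0.49, (1-p)^2 = 0.09.
T = -0.4/(0.49 * 0.09) = -9.070295.
In the p-coordinate, Gamma^(alpha) = Gamma^(0) - (alpha/2)*T with Gamma^(0) = (1/2)*g'(p) = -T/2,
so Gamma^(alpha) = -((1+alpha)/2)*T.
alpha = -1, -(1+alpha)/2 = 0.0.
Gamma = 0.0 * -9.070295 = 0.0000

0.0000


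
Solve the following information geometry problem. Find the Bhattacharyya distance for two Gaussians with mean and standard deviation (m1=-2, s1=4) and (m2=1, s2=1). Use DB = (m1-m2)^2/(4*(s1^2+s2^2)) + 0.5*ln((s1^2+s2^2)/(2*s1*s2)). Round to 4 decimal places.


Bhattacharyya distance between two Gaussians:
DB = (m1-m2)^2/(4*(s1^2+s2^2)) + (1/2)*ln((s1^2+s2^2)/(2*s1*s2)).
(m1-m2)^2 = (-3)^2 = 9.
s1^2+s2^2 = 16 + 1 = 17.
term1 = 9/68 = 0.132353.
term2 = 0.5*ln(17/8.0) = 0.376886.
DB = 0.132353 + 0.376886 = 0.5092

0.5092


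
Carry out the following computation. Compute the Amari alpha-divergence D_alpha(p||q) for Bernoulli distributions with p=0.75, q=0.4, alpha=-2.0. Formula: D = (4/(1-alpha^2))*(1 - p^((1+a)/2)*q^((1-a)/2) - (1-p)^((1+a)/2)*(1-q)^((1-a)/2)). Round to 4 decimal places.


Amari alpha-divergence:
D = (4/(1-alpha^2))*(1 - p^((1+a)/2)*q^((1-a)/2) - (1-p)^((1+a)/2)*(1-q)^((1-a)/2)).
alpha = -2.0, p = 0.75, q = 0.4.
e1 = (1+alpha)/2 = -0.5, e2 = (1-alpha)/2 = 1.5.
t1 = p^e1 * q^e2 = 0.75^-0.5 * 0.4^1.5 = 0.292119.
t2 = (1-p)^e1 * (1-q)^e2 = 0.25^-0.5 * 0.6^1.5 = 0.929516.
4/(1-alpha^2) = -1.333333.
D = -1.333333*(1 - 0.292119 - 0.929516) = 0.2955

0.2955


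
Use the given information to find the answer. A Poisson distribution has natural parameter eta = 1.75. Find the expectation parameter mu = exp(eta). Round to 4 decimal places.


Expectation parameter for Poisson exponential family:
mu = exp(eta).
eta = 1.75.
mu = exp(1.75) = 5.7546

5.7546


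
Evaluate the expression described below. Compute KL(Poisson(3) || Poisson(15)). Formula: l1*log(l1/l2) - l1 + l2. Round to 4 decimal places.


KL divergence for Poisson:
KL = l1*log(l1/l2) - l1 + l2.
l1 = 3, l2 = 15.
log(3/15) = -1.609438.
l1*log(l1/l2) = 3 * -1.609438 = -4.828314.
KL = -4.828314 - 3 + 15 = 7.1717

7.1717


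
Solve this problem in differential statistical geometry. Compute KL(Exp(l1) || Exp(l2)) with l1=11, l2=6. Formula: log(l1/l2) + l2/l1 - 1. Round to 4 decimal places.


KL divergence for exponential family:
KL = log(l1/l2) + l2/l1 - 1.
log(11/6) = 0.606136.
6/11 = 0.545455.
KL = 0.606136 + 0.545455 - 1 = 0.1516

0.1516


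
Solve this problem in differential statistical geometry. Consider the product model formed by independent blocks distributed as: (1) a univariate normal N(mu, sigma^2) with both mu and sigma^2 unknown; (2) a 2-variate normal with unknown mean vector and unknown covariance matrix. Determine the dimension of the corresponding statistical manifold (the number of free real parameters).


The dimension of a statistical manifold equals the number of free
(independent) real parameters of the model. For a product of independent
blocks the parameter counts add.
- normal (mu, sigma^2): 2.
- 2-variate normal: 2 (mean) + 2*3/2 = 3 (symmetric covariance) = 5.
Total = 2 + 5 = 7.
Dimension = 7

7


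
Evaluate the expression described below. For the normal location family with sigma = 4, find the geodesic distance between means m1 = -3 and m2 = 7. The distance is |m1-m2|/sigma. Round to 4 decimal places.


On the fixed-variance normal subfamily, geodesic distance = |m1-m2|/sigma.
|-3 - 7| = 10.
sigma = 4.
d = 10/4 = 2.5000

2.5000


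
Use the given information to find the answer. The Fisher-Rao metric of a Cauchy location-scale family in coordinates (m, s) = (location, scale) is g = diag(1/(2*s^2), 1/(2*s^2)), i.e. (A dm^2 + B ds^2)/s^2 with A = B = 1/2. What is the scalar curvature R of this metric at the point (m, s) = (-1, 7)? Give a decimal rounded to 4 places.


The metric has the form g = (A dm^2 + B ds^2)/s^2 with A = 1/2, B = 1/2.
Substitute u = sqrt(A/B)*m: g = B*(du^2 + ds^2)/s^2, i.e. B times the
Poincare upper half-plane metric, which has constant Gaussian curvature -1.
Scaling a 2D metric by a constant c divides the Gaussian curvature by c,
so K = -1/B = -1/(1/2) = -2.0000 everywhere (the point (m, s) = (-1, 7) is irrelevant:
the curvature is constant).
Scalar curvature in dimension 2: R = 2K = -2/(1/2) = -4.0000.

-4.0000


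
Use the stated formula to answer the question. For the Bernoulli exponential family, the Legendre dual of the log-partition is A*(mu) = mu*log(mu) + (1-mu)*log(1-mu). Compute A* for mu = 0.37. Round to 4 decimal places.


Legendre transform for Bernoulli:
A*(mu) = mu*log(mu) + (1-mu)*log(1-mu).
mu = 0.37, 1-mu = 0.63.
mu*log(mu) = 0.37*log(0.37) = -0.367873.
(1-mu)*log(1-mu) = 0.63*log(0.63) = -0.291082.
A* = -0.367873 + -0.291082 = -0.6590

-0.6590


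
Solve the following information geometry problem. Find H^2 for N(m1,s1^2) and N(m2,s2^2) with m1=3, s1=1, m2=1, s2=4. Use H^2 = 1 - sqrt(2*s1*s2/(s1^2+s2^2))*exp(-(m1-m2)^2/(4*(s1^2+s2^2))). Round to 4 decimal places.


Squared Hellinger distance for Gaussians:
H^2 = 1 - sqrt(2*s1*s2/(s1^2+s2^2)) * exp(-(m1-m2)^2/(4*(s1^2+s2^2))).
s1^2 = 1, s2^2 = 16, s1^2+s2^2 = 17.
sqrt(2*1*4/(17)) = 0.685994.
(m1-m2)^2 = (2)^2 = 4.
exp(-4/(4*17)) = exp(-0.058824) = 0.942873.
H^2 = 1 - 0.685994*0.942873 = 0.3532

0.3532


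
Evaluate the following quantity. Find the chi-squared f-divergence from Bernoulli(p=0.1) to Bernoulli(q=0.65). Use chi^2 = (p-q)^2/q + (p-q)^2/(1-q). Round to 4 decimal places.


Chi-squared divergence between Bernoulli distributions:
chi^2 = (p-q)^2/q + (p-q)^2/(1-q).
p = 0.1, q = 0.65, p-q = -0.55.
(p-q)^2 = 0.3025.
term1 = 0.3025/0.65 = 0.465385.
term2 = 0.3025/0.35 = 0.864286.
chi^2 = 0.465385 + 0.864286 = 1.3297

1.3297


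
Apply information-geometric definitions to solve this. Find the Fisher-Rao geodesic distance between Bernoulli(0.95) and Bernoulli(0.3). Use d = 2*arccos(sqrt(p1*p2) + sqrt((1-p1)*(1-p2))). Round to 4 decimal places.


Geodesic distance on Bernoulli manifold:
d(p1,p2) = 2*arccos(sqrt(p1*p2) + sqrt((1-p1)*(1-p2))).
sqrt(p1*p2) = sqrt(0.95*0.3) = 0.533854.
sqrt((1-p1)*(1-p2)) = sqrt(0.05*0.7) = 0.187083.
arg = 0.533854 + 0.187083 = 0.720937.
d = 2*arccos(0.720937) = 1.5313

1.5313


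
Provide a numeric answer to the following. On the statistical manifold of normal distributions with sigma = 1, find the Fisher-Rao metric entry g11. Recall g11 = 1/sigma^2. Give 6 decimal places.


For the 2-parameter normal family, the Fisher metric has:
  g11 = 1/sigma^2, g22 = 2/sigma^2.
sigma = 1, sigma^2 = 1.
g11 = 1.000000

1.000000


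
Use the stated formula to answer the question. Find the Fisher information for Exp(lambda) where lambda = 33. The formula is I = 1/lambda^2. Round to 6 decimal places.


Fisher information for exponential: I(lambda) = 1/lambda^2.
lambda = 33, lambda^2 = 1089.
I = 1/1089 = 0.000918

0.000918


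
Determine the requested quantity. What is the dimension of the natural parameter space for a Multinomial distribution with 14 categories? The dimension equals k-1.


Exponential family dimension calculation:
For Multinomial with k=14 categories, dim = k-1 = 13.

13


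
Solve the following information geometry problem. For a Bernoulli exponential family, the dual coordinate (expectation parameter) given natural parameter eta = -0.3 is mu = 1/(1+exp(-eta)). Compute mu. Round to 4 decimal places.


Dual coordinate (expectation parameter) for Bernoulli:
mu = 1/(1+exp(-eta)).
eta = -0.3.
exp(-eta) = exp(0.3) = 1.349859.
mu = 1/(1+1.349859) = 0.4256

0.4256


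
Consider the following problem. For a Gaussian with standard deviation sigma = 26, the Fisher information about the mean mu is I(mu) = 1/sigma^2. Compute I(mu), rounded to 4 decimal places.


The Fisher information for the mean of a normal distribution is I(mu) = 1/sigma^2.
sigma = 26, so sigma^2 = 676.
I(mu) = 1/676 = 0.0015

0.0015


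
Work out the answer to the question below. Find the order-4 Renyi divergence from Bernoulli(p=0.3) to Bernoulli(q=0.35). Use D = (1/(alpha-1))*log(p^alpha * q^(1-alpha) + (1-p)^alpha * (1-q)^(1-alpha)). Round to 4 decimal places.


Renyi divergence of order alpha between Bernoulli distributions:
D = (1/(alpha-1))*log(p^alpha * q^(1-alpha) + (1-p)^alpha * (1-q)^(1-alpha)).
alpha = 4, p = 0.3, q = 0.35.
p^alpha * q^(1-alpha) = 0.3^4 * 0.35^-3 = 0.188921.
(1-p)^alpha * (1-q)^(1-alpha) = 0.7^4 * 0.65^-3 = 0.874283.
sum = 0.188921 + 0.874283 = 1.063204.
D = (1/3)*log(1.063204) = 0.0204

0.0204


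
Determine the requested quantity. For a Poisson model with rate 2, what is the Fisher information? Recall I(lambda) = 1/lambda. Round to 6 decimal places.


Fisher information for Poisson: I(lambda) = 1/lambda.
lambda = 2.
I(lambda) = 1/2 = 0.500000

0.500000


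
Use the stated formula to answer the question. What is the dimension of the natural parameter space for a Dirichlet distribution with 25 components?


Exponential family dimension calculation:
Dirichlet with 25 components has 25 natural parameters.

25


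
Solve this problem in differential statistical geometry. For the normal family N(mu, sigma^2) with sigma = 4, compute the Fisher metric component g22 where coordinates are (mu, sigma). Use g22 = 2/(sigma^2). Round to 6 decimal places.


For the 2-parameter normal family, the Fisher metric has:
  g11 = 1/sigma^2, g22 = 2/sigma^2.
sigma = 4, sigma^2 = 16.
g22 = 0.125000

0.125000


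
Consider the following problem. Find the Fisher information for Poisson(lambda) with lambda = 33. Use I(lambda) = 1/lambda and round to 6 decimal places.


Fisher information for Poisson: I(lambda) = 1/lambda.
lambda = 33.
I(lambda) = 1/33 = 0.030303

0.030303


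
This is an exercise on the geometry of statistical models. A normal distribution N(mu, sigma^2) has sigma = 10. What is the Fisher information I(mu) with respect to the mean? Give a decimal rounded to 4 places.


The Fisher information for the mean of a normal distribution is I(mu) = 1/sigma^2.
sigma = 10, so sigma^2 = 100.
I(mu) = 1/100 = 0.0100

0.0100


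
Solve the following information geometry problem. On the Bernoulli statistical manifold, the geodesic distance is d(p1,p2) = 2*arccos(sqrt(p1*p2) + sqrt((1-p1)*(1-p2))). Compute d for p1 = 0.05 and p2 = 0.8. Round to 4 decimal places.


Geodesic distance on Bernoulli manifold:
d(p1,p2) = 2*arccos(sqrt(p1*p2) + sqrt((1-p1)*(1-p2))).
sqrt(p1*p2) = sqrt(0.05*0.8) = 0.2.
sqrt((1-p1)*(1-p2)) = sqrt(0.95*0.2) = 0.43589.
arg = 0.2 + 0.43589 = 0.63589.
d = 2*arccos(0.63589) = 1.7633

1.7633


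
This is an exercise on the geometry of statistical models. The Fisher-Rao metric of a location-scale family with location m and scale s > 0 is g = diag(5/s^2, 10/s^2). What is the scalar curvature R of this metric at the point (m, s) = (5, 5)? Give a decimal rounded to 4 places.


The metric has the form g = (A dm^2 + B ds^2)/s^2 with A = 5, B = 10.
Substitute u = sqrt(A/B)*m: g = B*(du^2 + ds^2)/s^2, i.e. B times the
Poincare upper half-plane metric, which has constant Gaussian curvature -1.
Scaling a 2D metric by a constant c divides the Gaussian curvature by c,
so K = -1/B = -1/(10) = -0.1000 everywhere (the point (m, s) = (5, 5) is irrelevant:
the curvature is constant).
Scalar curvature in dimension 2: R = 2K = -2/(10) = -0.2000.

-0.2000


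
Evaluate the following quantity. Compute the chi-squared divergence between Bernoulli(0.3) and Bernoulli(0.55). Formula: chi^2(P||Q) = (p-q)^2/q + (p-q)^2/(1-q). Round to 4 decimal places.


Chi-squared divergence between Bernoulli distributions:
chi^2 = (p-q)^2/q + (p-q)^2/(1-q).
p = 0.3, q = 0.55, p-q = -0.25.
(p-q)^2 = 0.0625.
term1 = 0.0625/0.55 = 0.113636.
term2 = 0.0625/0.45 = 0.138889.
chi^2 = 0.113636 + 0.138889 = 0.2525

0.2525


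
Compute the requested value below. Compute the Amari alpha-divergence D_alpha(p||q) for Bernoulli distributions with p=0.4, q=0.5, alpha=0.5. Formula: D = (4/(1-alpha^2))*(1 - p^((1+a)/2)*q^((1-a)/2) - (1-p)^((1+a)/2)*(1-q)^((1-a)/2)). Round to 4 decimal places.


Amari alpha-divergence:
D = (4/(1-alpha^2))*(1 - p^((1+a)/2)*q^((1-a)/2) - (1-p)^((1+a)/2)*(1-q)^((1-a)/2)).
alpha = 0.5, p = 0.4, q = 0.5.
e1 = (1+alpha)/2 = 0.75, e2 = (1-alpha)/2 = 0.25.
t1 = p^e1 * q^e2 = 0.4^0.75 * 0.5^0.25 = 0.422949.
t2 = (1-p)^e1 * (1-q)^e2 = 0.6^0.75 * 0.5^0.25 = 0.573266.
4/(1-alpha^2) = 5.333333.
D = 5.333333*(1 - 0.422949 - 0.573266) = 0.0202

0.0202


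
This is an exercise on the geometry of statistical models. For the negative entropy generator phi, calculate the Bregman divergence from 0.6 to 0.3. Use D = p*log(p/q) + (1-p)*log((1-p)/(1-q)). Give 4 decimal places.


Bregman divergence with negative entropy generator:
D = p*log(p/q) + (1-p)*log((1-p)/(1-q)).
p = 0.6, q = 0.3.
p*log(p/q) = 0.6*log(0.6/0.3) = 0.415888.
(1-p)*log((1-p)/(1-q)) = 0.4*log(0.4/0.7) = -0.223846.
D = 0.415888 + -0.223846 = 0.1920

0.1920


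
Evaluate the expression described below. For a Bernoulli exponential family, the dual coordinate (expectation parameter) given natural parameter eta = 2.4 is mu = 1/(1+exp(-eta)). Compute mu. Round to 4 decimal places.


Dual coordinate (expectation parameter) for Bernoulli:
mu = 1/(1+exp(-eta)).
eta = 2.4.
exp(-eta) = exp(-2.4) = 0.090718.
mu = 1/(1+0.090718) = 0.9168

0.9168


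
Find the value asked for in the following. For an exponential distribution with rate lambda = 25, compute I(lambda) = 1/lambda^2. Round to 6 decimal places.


Fisher information for exponential: I(lambda) = 1/lambda^2.
lambda = 25, lambda^2 = 625.
I = 1/625 = 0.001600

0.001600


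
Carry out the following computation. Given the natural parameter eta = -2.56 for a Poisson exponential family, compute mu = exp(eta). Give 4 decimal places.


Expectation parameter for Poisson exponential family:
mu = exp(eta).
eta = -2.56.
mu = exp(-2.56) = 0.0773

0.0773


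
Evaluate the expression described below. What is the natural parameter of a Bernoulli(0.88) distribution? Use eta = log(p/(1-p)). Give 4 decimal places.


Natural parameter for Bernoulli: eta = log(p/(1-p)).
p = 0.88, 1-p = 0.12.
p/(1-p) = 7.333333.
eta = log(7.333333) = 1.9924

1.9924


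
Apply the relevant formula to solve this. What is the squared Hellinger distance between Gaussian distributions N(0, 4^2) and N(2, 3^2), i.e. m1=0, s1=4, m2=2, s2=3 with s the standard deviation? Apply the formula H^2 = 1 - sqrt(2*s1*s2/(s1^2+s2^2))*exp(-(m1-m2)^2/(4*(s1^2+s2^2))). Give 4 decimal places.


Squared Hellinger distance for Gaussians:
H^2 = 1 - sqrt(2*s1*s2/(s1^2+s2^2)) * exp(-(m1-m2)^2/(4*(s1^2+s2^2))).
s1^2 = 16, s2^2 = 9, s1^2+s2^2 = 25.
sqrt(2*4*3/(25)) = 0.979796.
(m1-m2)^2 = (-2)^2 = 4.
exp(-4/(4*25)) = exp(-0.04) = 0.960789.
H^2 = 1 - 0.979796*0.960789 = 0.0586

0.0586


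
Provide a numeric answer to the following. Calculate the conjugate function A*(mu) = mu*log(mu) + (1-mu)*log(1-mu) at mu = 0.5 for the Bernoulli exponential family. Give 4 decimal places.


Legendre transform for Bernoulli:
A*(mu) = mu*log(mu) + (1-mu)*log(1-mu).
mu = 0.5, 1-mu = 0.5.
mu*log(mu) = 0.5*log(0.5) = -0.346574.
(1-mu)*log(1-mu) = 0.5*log(0.5) = -0.346574.
A* = -0.346574 + -0.346574 = -0.6931

-0.6931


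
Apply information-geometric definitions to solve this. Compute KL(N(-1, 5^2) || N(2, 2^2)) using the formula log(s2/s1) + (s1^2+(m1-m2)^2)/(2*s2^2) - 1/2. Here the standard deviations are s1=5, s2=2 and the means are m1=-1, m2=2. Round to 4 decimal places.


KL divergence between normal distributions:
KL = log(s2/s1) + (s1^2 + (m1-m2)^2)/(2*s2^2) - 1/2.
log(2/5) = -0.916291.
(5^2 + (-1-2)^2)/(2*2^2) = (25 + 9)/8 = 4.25.
KL = -0.916291 + 4.25 - 0.5 = 2.8337

2.8337


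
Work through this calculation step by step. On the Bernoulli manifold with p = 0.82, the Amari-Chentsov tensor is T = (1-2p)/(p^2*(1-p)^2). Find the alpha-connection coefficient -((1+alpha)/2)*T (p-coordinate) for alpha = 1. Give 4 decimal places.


Skewness (Amari-Chentsov) tensor: T = (1-2p)/(p^2*(1-p)^2).
p = 0.82, 1-2p = -0.64, p^2 = 0.6724, (1-p)^2 = 0.0324.
T = -0.64/(0.6724 * 0.0324) = -29.376988.
In the p-coordinate, Gamma^(alpha) = Gamma^(0) - (alpha/2)*T with Gamma^(0) = (1/2)*g'(p) = -T/2,
so Gamma^(alpha) = -((1+alpha)/2)*T.
alpha = 1, -(1+alpha)/2 = -1.0.
Gamma = -1.0 * -29.376988 = 29.3770

29.3770


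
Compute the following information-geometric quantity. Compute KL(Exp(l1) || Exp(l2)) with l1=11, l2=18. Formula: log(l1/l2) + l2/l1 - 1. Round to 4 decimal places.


KL divergence for exponential family:
KL = log(l1/l2) + l2/l1 - 1.
log(11/18) = -0.492476.
18/11 = 1.636364.
KL = -0.492476 + 1.636364 - 1 = 0.1439

0.1439


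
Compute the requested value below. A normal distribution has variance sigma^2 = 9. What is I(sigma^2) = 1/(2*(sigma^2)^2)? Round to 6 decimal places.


Fisher information for variance: I(sigma^2) = 1/(2*sigma^4).
sigma^2 = 9, so sigma^4 = 81.
I = 1/(2*81) = 1/162 = 0.006173

0.006173


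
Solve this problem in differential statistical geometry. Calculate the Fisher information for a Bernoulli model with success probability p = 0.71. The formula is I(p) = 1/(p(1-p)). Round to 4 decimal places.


For Bernoulli(p), Fisher information is I(p) = 1/(p*(1-p)).
p = 0.71, 1-p = 0.29.
p*(1-p) = 0.2059.
I(p) = 1/0.2059 = 4.8567

4.8567


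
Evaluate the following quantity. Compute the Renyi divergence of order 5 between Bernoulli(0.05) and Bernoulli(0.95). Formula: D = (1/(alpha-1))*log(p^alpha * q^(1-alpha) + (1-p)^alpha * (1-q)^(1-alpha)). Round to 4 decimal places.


Renyi divergence of order alpha between Bernoulli distributions:
D = (1/(alpha-1))*log(p^alpha * q^(1-alpha) + (1-p)^alpha * (1-q)^(1-alpha)).
alpha = 5, p = 0.05, q = 0.95.
p^alpha * q^(1-alpha) = 0.05^5 * 0.95^-4 = 0.0.
(1-p)^alpha * (1-q)^(1-alpha) = 0.95^5 * 0.05^-4 = 123804.95.
sum = 0.0 + 123804.95 = 123804.95.
D = (1/4)*log(123804.95) = 2.9316

2.9316


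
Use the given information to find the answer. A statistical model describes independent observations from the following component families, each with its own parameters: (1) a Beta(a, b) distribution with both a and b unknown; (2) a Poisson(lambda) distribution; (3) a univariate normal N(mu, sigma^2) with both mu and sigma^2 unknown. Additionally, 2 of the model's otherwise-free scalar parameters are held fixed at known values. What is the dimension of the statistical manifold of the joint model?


The dimension of a statistical manifold equals the number of free
(independent) real parameters of the model. For a product of independent
blocks the parameter counts add.
- Beta (a, b): 2.
- Poisson (lambda): 1.
- normal (mu, sigma^2): 2.
Total = 2 + 1 + 2 = 5.
2 parameter(s) fixed at known values: 5 - 2 = 3.
Dimension = 3

3


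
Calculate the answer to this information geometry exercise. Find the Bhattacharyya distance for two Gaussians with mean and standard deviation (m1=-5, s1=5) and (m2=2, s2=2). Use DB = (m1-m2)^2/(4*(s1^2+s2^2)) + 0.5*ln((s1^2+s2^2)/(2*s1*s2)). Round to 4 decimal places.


Bhattacharyya distance between two Gaussians:
DB = (m1-m2)^2/(4*(s1^2+s2^2)) + (1/2)*ln((s1^2+s2^2)/(2*s1*s2)).
(m1-m2)^2 = (-7)^2 = 49.
s1^2+s2^2 = 25 + 4 = 29.
term1 = 49/116 = 0.422414.
term2 = 0.5*ln(29/20.0) = 0.185782.
DB = 0.422414 + 0.185782 = 0.6082

0.6082


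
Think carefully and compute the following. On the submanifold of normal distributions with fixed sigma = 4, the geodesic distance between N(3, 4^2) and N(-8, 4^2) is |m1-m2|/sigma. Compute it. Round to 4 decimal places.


On the fixed-variance normal subfamily, geodesic distance = |m1-m2|/sigma.
|3 - -8| = 11.
sigma = 4.
d = 11/4 = 2.7500

2.7500


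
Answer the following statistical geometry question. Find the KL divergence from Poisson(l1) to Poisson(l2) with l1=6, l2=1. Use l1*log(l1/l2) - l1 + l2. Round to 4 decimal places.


KL divergence for Poisson:
KL = l1*log(l1/l2) - l1 + l2.
l1 = 6, l2 = 1.
log(6/1) = 1.791759.
l1*log(l1/l2) = 6 * 1.791759 = 10.750557.
KL = 10.750557 - 6 + 1 = 5.7506

5.7506


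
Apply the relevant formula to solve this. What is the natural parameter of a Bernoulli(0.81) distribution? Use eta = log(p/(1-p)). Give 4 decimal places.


Natural parameter for Bernoulli: eta = log(p/(1-p)).
p = 0.81, 1-p = 0.19.
p/(1-p) = 4.263158.
eta = log(4.263158) = 1.4500

1.4500


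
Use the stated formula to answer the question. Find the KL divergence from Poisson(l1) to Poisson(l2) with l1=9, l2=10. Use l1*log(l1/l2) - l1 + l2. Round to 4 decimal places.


KL divergence for Poisson:
KL = l1*log(l1/l2) - l1 + l2.
l1 = 9, l2 = 10.
log(9/10) = -0.105361.
l1*log(l1/l2) = 9 * -0.105361 = -0.948245.
KL = -0.948245 - 9 + 10 = 0.0518

0.0518


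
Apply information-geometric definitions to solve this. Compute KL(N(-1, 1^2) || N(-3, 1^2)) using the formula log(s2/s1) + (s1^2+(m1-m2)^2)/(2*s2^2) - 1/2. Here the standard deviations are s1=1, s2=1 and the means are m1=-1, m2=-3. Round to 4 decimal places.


KL divergence between normal distributions:
KL = log(s2/s1) + (s1^2 + (m1-m2)^2)/(2*s2^2) - 1/2.
log(1/1) = 0.0.
(1^2 + (-1--3)^2)/(2*1^2) = (1 + 4)/2 = 2.5.
KL = 0.0 + 2.5 - 0.5 = 2.0000

2.0000


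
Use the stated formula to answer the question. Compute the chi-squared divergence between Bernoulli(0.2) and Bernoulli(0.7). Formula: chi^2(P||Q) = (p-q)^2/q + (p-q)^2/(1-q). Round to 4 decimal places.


Chi-squared divergence between Bernoulli distributions:
chi^2 = (p-q)^2/q + (p-q)^2/(1-q).
p = 0.2, q = 0.7, p-q = -0.5.
(p-q)^2 = 0.25.
term1 = 0.25/0.7 = 0.357143.
term2 = 0.25/0.3 = 0.833333.
chi^2 = 0.357143 + 0.833333 = 1.1905

1.1905


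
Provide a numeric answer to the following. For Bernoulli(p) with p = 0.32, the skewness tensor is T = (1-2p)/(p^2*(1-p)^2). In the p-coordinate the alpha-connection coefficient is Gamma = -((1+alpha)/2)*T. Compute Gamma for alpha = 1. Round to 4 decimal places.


Skewness (Amari-Chentsov) tensor: T = (1-2p)/(p^2*(1-p)^2).
p = 0.32, 1-2p = 0.36, p^2 = 0.1024, (1-p)^2 = 0.4624.
T = 0.36/(0.1024 * 0.4624) = 7.602995.
In the p-coordinate, Gamma^(alpha) = Gamma^(0) - (alpha/2)*T with Gamma^(0) = (1/2)*g'(p) = -T/2,
so Gamma^(alpha) = -((1+alpha)/2)*T.
alpha = 1, -(1+alpha)/2 = -1.0.
Gamma = -1.0 * 7.602995 = -7.6030

-7.6030


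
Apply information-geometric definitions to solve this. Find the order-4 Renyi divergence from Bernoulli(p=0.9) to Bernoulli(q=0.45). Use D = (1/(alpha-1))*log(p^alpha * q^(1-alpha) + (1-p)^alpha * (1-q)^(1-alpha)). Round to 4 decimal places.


Renyi divergence of order alpha between Bernoulli distributions:
D = (1/(alpha-1))*log(p^alpha * q^(1-alpha) + (1-p)^alpha * (1-q)^(1-alpha)).
alpha = 4, p = 0.9, q = 0.45.
p^alpha * q^(1-alpha) = 0.9^4 * 0.45^-3 = 7.2.
(1-p)^alpha * (1-q)^(1-alpha) = 0.1^4 * 0.55^-3 = 0.000601.
sum = 7.2 + 0.000601 = 7.200601.
D = (1/3)*log(7.200601) = 0.6581

0.6581


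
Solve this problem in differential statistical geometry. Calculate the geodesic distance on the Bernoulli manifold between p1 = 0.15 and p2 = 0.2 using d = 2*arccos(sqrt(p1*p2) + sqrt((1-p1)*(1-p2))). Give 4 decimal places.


Geodesic distance on Bernoulli manifold:
d(p1,p2) = 2*arccos(sqrt(p1*p2) + sqrt((1-p1)*(1-p2))).
sqrt(p1*p2) = sqrt(0.15*0.2) = 0.173205.
sqrt((1-p1)*(1-p2)) = sqrt(0.85*0.8) = 0.824621.
arg = 0.173205 + 0.824621 = 0.997826.
d = 2*arccos(0.997826) = 0.1319

0.1319


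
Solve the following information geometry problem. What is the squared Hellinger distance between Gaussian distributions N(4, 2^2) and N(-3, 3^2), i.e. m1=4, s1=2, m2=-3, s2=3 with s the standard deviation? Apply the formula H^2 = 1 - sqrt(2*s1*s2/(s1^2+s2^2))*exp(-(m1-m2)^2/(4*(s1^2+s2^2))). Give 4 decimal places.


Squared Hellinger distance for Gaussians:
H^2 = 1 - sqrt(2*s1*s2/(s1^2+s2^2)) * exp(-(m1-m2)^2/(4*(s1^2+s2^2))).
s1^2 = 4, s2^2 = 9, s1^2+s2^2 = 13.
sqrt(2*2*3/(13)) = 0.960769.
(m1-m2)^2 = (7)^2 = 49.
exp(-49/(4*13)) = exp(-0.942308) = 0.389727.
H^2 = 1 - 0.960769*0.389727 = 0.6256

0.6256


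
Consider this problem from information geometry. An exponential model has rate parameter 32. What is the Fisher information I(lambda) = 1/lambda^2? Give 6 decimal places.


Fisher information for exponential: I(lambda) = 1/lambda^2.
lambda = 32, lambda^2 = 1024.
I = 1/1024 = 0.000977

0.000977


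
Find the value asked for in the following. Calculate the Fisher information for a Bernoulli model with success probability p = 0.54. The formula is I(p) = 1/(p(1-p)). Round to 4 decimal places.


For Bernoulli(p), Fisher information is I(p) = 1/(p*(1-p)).
p = 0.54, 1-p = 0.46.
p*(1-p) = 0.2484.
I(p) = 1/0.2484 = 4.0258

4.0258


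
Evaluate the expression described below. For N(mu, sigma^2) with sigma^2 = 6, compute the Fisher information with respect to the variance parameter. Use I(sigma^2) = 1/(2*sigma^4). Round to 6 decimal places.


Fisher information for variance: I(sigma^2) = 1/(2*sigma^4).
sigma^2 = 6, so sigma^4 = 36.
I = 1/(2*36) = 1/72 = 0.013889

0.013889


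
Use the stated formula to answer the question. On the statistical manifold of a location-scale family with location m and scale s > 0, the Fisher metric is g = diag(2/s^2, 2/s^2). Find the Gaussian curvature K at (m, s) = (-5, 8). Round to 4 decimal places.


The metric has the form g = (A dm^2 + B ds^2)/s^2 with A = 2, B = 2.
Substitute u = sqrt(A/B)*m: g = B*(du^2 + ds^2)/s^2, i.e. B times the
Poincare upper half-plane metric, which has constant Gaussian curvature -1.
Scaling a 2D metric by a constant c divides the Gaussian curvature by c,
so K = -1/B = -1/(2) = -0.5000 everywhere (the point (m, s) = (-5, 8) is irrelevant:
the curvature is constant).
The requested Gaussian curvature is K = -0.5000.

-0.5000


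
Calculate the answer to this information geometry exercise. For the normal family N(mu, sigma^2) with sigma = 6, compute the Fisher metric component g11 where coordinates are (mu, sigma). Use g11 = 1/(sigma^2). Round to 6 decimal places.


For the 2-parameter normal family, the Fisher metric has:
  g11 = 1/sigma^2, g22 = 2/sigma^2.
sigma = 6, sigma^2 = 36.
g11 = 0.027778

0.027778


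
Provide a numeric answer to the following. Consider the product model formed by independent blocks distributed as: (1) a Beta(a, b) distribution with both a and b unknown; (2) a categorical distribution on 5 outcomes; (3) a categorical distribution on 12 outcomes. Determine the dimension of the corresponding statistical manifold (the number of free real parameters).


The dimension of a statistical manifold equals the number of free
(independent) real parameters of the model. For a product of independent
blocks the parameter counts add.
- Beta (a, b): 2.
- categorical on 5 outcomes (probabilities sum to 1): 5-1 = 4.
- categorical on 12 outcomes (probabilities sum to 1): 12-1 = 11.
Total = 2 + 4 + 11 = 17.
Dimension = 17

17


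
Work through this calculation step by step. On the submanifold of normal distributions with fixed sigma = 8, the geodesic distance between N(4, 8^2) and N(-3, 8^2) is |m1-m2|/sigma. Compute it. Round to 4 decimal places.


On the fixed-variance normal subfamily, geodesic distance = |m1-m2|/sigma.
|4 - -3| = 7.
sigma = 8.
d = 7/8 = 0.8750

0.8750


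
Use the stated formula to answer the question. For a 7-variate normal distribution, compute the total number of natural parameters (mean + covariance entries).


Exponential family dimension calculation:
For 7-dim MVN: mean has 7 params, covariance has 7*8/2 = 28 unique entries.
Total dim = 7 + 28 = 35.

35


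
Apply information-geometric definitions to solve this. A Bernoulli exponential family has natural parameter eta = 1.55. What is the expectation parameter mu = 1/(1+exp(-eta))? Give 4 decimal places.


Dual coordinate (expectation parameter) for Bernoulli:
mu = 1/(1+exp(-eta)).
eta = 1.55.
exp(-eta) = exp(-1.55) = 0.212248.
mu = 1/(1+0.212248) = 0.8249

0.8249


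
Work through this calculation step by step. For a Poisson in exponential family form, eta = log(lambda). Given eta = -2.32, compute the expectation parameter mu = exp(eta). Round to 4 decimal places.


Expectation parameter for Poisson exponential family:
mu = exp(eta).
eta = -2.32.
mu = exp(-2.32) = 0.0983

0.0983


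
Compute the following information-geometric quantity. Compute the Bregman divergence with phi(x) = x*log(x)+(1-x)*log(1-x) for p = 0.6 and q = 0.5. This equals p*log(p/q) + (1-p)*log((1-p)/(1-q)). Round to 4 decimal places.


Bregman divergence with negative entropy generator:
D = p*log(p/q) + (1-p)*log((1-p)/(1-q)).
p = 0.6, q = 0.5.
p*log(p/q) = 0.6*log(0.6/0.5) = 0.109393.
(1-p)*log((1-p)/(1-q)) = 0.4*log(0.4/0.5) = -0.089257.
D = 0.109393 + -0.089257 = 0.0201

0.0201


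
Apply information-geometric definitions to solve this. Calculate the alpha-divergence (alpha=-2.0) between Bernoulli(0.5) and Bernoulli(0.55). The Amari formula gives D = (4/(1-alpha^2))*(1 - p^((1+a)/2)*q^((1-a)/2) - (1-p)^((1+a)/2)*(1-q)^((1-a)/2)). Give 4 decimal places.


Amari alpha-divergence:
D = (4/(1-alpha^2))*(1 - p^((1+a)/2)*q^((1-a)/2) - (1-p)^((1+a)/2)*(1-q)^((1-a)/2)).
alpha = -2.0, p = 0.5, q = 0.55.
e1 = (1+alpha)/2 = -0.5, e2 = (1-alpha)/2 = 1.5.
t1 = p^e1 * q^e2 = 0.5^-0.5 * 0.55^1.5 = 0.576845.
t2 = (1-p)^e1 * (1-q)^e2 = 0.5^-0.5 * 0.45^1.5 = 0.426907.
4/(1-alpha^2) = -1.333333.
D = -1.333333*(1 - 0.576845 - 0.426907) = 0.0050

0.0050


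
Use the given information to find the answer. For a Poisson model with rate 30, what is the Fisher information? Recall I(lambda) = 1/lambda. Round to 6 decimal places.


Fisher information for Poisson: I(lambda) = 1/lambda.
lambda = 30.
I(lambda) = 1/30 = 0.033333

0.033333
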